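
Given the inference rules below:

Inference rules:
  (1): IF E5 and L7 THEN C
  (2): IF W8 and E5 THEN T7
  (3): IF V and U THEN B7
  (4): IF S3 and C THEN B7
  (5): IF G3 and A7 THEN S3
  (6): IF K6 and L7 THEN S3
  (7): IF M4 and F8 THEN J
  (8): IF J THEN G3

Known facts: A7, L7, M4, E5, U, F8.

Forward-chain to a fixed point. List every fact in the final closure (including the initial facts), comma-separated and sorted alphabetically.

A7, B7, C, E5, F8, G3, J, L7, M4, S3, U

Round 1: (1) [IF E5 and L7 THEN C]; (7) [IF M4 and F8 THEN J]. New: C, J.
Round 2: (8) [IF J THEN G3]. New: G3.
Round 3: (5) [IF G3 and A7 THEN S3]. New: S3.
Round 4: (4) [IF S3 and C THEN B7]. New: B7.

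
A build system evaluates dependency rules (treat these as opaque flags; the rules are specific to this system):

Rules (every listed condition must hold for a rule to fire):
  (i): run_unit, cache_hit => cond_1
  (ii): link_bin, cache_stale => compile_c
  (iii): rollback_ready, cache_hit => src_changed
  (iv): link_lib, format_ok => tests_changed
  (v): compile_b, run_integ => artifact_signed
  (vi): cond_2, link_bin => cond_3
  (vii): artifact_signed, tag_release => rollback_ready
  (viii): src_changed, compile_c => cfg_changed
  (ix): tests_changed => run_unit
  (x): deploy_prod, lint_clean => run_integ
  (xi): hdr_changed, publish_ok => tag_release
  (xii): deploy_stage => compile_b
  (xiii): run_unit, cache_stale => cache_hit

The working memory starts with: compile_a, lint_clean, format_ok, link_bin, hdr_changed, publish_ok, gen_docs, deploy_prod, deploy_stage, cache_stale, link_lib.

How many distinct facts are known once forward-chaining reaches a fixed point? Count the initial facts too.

23

Round 1 fires (ii), (iv), (x), (xi), (xii), giving compile_c, tests_changed, run_integ, tag_release, compile_b.
Round 2 fires (v), (ix), giving artifact_signed, run_unit.
Round 3 fires (vii), (xiii), giving rollback_ready, cache_hit.
Round 4 fires (i), (iii), giving cond_1, src_changed.
Round 5 fires (viii), giving cfg_changed.
Closure: {artifact_signed, cache_hit, cache_stale, cfg_changed, compile_a, compile_b, compile_c, cond_1, deploy_prod, deploy_stage, format_ok, gen_docs, hdr_changed, link_bin, link_lib, lint_clean, publish_ok, rollback_ready, run_integ, run_unit, src_changed, tag_release, tests_changed} — 23 facts.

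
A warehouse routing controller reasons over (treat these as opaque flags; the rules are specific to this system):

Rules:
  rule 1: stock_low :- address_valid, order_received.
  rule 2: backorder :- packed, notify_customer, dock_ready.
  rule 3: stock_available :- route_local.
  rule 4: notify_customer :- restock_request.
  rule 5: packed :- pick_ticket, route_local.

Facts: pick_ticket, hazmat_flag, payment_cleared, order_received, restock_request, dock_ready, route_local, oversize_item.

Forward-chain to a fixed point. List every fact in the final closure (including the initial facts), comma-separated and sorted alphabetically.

[1] rule 3 [stock_available :- route_local.]; rule 4 [notify_customer :- restock_request.]; rule 5 [packed :- pick_ticket, route_local.]. ⇒ new: stock_available, notify_customer, packed.
[2] rule 2 [backorder :- packed, notify_customer, dock_ready.]. ⇒ new: backorder.

backorder, dock_ready, hazmat_flag, notify_customer, order_received, oversize_item, packed, payment_cleared, pick_ticket, restock_request, route_local, stock_available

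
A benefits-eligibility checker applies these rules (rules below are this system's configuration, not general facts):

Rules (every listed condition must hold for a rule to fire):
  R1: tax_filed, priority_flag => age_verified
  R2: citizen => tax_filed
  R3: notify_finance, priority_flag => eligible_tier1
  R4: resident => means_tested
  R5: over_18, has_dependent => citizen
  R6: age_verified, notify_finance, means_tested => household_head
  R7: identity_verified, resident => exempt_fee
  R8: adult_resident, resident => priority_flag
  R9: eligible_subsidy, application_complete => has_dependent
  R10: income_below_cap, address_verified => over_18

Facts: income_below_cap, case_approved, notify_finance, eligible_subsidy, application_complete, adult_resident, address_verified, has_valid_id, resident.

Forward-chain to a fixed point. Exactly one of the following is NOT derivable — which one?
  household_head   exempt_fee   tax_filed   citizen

[1] R4 [resident => means_tested]; R8 [adult_resident, resident => priority_flag]; R9 [eligible_subsidy, application_complete => has_dependent]; R10 [income_below_cap, address_verified => over_18]. ⇒ new: means_tested, priority_flag, has_dependent, over_18.
[2] R3 [notify_finance, priority_flag => eligible_tier1]; R5 [over_18, has_dependent => citizen]. ⇒ new: eligible_tier1, citizen.
[3] R2 [citizen => tax_filed]. ⇒ new: tax_filed.
[4] R1 [tax_filed, priority_flag => age_verified]. ⇒ new: age_verified.
[5] R6 [age_verified, notify_finance, means_tested => household_head]. ⇒ new: household_head.
Derived: tax_filed (round 3), citizen (round 2), household_head (round 5). exempt_fee never appears in any round.

exempt_fee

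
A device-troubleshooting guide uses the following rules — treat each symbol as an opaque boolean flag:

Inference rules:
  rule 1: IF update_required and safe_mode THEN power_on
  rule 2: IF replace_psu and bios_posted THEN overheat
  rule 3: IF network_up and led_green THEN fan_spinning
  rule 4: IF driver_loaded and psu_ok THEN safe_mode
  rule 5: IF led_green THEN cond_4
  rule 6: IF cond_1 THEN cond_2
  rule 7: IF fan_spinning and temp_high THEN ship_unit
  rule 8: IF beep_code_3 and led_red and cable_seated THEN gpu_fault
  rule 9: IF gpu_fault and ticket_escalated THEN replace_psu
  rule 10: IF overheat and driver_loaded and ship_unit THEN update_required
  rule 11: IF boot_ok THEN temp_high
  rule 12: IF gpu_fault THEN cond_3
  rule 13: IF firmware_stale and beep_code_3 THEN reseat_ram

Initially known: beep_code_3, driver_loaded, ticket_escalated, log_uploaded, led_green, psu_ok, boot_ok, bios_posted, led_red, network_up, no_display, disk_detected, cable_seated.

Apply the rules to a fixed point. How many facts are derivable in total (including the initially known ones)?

Round 1: rule 3 [IF network_up and led_green THEN fan_spinning]; rule 4 [IF driver_loaded and psu_ok THEN safe_mode]; rule 5 [IF led_green THEN cond_4]; rule 8 [IF beep_code_3 and led_red and cable_seated THEN gpu_fault]; rule 11 [IF boot_ok THEN temp_high]. New: fan_spinning, safe_mode, cond_4, gpu_fault, temp_high.
Round 2: rule 7 [IF fan_spinning and temp_high THEN ship_unit]; rule 9 [IF gpu_fault and ticket_escalated THEN replace_psu]; rule 12 [IF gpu_fault THEN cond_3]. New: ship_unit, replace_psu, cond_3.
Round 3: rule 2 [IF replace_psu and bios_posted THEN overheat]. New: overheat.
Round 4: rule 10 [IF overheat and driver_loaded and ship_unit THEN update_required]. New: update_required.
Round 5: rule 1 [IF update_required and safe_mode THEN power_on]. New: power_on.
Closure: {beep_code_3, bios_posted, boot_ok, cable_seated, cond_3, cond_4, disk_detected, driver_loaded, fan_spinning, gpu_fault, led_green, led_red, log_uploaded, network_up, no_display, overheat, power_on, psu_ok, replace_psu, safe_mode, ship_unit, temp_high, ticket_escalated, update_required} — 24 facts.

24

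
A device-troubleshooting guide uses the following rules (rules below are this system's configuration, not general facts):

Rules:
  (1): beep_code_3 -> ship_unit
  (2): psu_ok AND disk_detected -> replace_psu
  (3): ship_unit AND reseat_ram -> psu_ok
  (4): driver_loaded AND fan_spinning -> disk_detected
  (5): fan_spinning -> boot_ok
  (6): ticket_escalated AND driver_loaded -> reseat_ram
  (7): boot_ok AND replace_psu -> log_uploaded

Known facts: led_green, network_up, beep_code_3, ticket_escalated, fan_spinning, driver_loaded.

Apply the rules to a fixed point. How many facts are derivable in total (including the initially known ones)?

13

Round 1: (1) [beep_code_3 -> ship_unit]; (4) [driver_loaded AND fan_spinning -> disk_detected]; (5) [fan_spinning -> boot_ok]; (6) [ticket_escalated AND driver_loaded -> reseat_ram]. Adds ship_unit, disk_detected, boot_ok, reseat_ram.
Round 2: (3) [ship_unit AND reseat_ram -> psu_ok]. Adds psu_ok.
Round 3: (2) [psu_ok AND disk_detected -> replace_psu]. Adds replace_psu.
Round 4: (7) [boot_ok AND replace_psu -> log_uploaded]. Adds log_uploaded.
Closure: {beep_code_3, boot_ok, disk_detected, driver_loaded, fan_spinning, led_green, log_uploaded, network_up, psu_ok, replace_psu, reseat_ram, ship_unit, ticket_escalated} — 13 facts.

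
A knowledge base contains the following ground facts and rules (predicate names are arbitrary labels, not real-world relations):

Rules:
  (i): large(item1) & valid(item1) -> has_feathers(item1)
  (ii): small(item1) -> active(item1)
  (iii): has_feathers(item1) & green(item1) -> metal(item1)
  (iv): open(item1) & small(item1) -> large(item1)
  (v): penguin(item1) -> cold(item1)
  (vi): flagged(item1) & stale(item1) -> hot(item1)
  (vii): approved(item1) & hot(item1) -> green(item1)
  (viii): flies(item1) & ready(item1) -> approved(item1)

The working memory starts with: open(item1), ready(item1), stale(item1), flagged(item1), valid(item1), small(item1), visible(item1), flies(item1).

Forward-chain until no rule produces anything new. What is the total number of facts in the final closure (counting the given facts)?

Round 1: (ii) [small(item1) -> active(item1)]; (iv) [open(item1) & small(item1) -> large(item1)]; (vi) [flagged(item1) & stale(item1) -> hot(item1)]; (viii) [flies(item1) & ready(item1) -> approved(item1)]. Adds active(item1), large(item1), hot(item1), approved(item1).
Round 2: (i) [large(item1) & valid(item1) -> has_feathers(item1)]; (vii) [approved(item1) & hot(item1) -> green(item1)]. Adds has_feathers(item1), green(item1).
Round 3: (iii) [has_feathers(item1) & green(item1) -> metal(item1)]. Adds metal(item1).
Closure: {active(item1), approved(item1), flagged(item1), flies(item1), green(item1), has_feathers(item1), hot(item1), large(item1), metal(item1), open(item1), ready(item1), small(item1), stale(item1), valid(item1), visible(item1)} — 15 facts.

15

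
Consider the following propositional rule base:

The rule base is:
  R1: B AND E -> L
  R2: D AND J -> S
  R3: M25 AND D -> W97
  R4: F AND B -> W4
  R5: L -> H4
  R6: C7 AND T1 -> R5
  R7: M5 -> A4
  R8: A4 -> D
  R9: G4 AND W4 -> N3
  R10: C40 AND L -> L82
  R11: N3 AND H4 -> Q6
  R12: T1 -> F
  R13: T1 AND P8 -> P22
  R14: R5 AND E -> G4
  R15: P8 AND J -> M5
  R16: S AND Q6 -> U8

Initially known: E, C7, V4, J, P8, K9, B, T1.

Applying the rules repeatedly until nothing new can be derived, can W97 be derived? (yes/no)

no

[1] R1 [B AND E -> L]; R6 [C7 AND T1 -> R5]; R12 [T1 -> F]; R13 [T1 AND P8 -> P22]; R15 [P8 AND J -> M5]. ⇒ new: L, R5, F, P22, M5.
[2] R4 [F AND B -> W4]; R5 [L -> H4]; R7 [M5 -> A4]; R14 [R5 AND E -> G4]. ⇒ new: W4, H4, A4, G4.
[3] R8 [A4 -> D]; R9 [G4 AND W4 -> N3]. ⇒ new: D, N3.
[4] R2 [D AND J -> S]; R11 [N3 AND H4 -> Q6]. ⇒ new: S, Q6.
[5] R16 [S AND Q6 -> U8]. ⇒ new: U8.
Fixed point reached. W97 is concluded only by R3; R3 needs M25 (never derived).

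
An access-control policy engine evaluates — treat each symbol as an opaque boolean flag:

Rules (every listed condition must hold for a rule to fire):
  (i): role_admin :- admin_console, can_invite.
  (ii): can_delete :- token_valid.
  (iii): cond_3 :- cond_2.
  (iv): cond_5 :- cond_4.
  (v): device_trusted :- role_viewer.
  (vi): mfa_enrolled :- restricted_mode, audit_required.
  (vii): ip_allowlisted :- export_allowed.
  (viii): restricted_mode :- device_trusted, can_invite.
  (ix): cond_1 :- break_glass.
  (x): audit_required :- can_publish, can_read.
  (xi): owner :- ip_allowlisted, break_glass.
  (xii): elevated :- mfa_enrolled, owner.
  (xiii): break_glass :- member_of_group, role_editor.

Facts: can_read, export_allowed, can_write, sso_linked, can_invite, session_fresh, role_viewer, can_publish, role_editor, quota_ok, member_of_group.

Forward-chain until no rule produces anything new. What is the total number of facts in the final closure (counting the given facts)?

20

[1] (v) [device_trusted :- role_viewer.]; (vii) [ip_allowlisted :- export_allowed.]; (x) [audit_required :- can_publish, can_read.]; (xiii) [break_glass :- member_of_group, role_editor.]. ⇒ new: device_trusted, ip_allowlisted, audit_required, break_glass.
[2] (viii) [restricted_mode :- device_trusted, can_invite.]; (ix) [cond_1 :- break_glass.]; (xi) [owner :- ip_allowlisted, break_glass.]. ⇒ new: restricted_mode, cond_1, owner.
[3] (vi) [mfa_enrolled :- restricted_mode, audit_required.]. ⇒ new: mfa_enrolled.
[4] (xii) [elevated :- mfa_enrolled, owner.]. ⇒ new: elevated.
Closure: {audit_required, break_glass, can_invite, can_publish, can_read, can_write, cond_1, device_trusted, elevated, export_allowed, ip_allowlisted, member_of_group, mfa_enrolled, owner, quota_ok, restricted_mode, role_editor, role_viewer, session_fresh, sso_linked} — 20 facts.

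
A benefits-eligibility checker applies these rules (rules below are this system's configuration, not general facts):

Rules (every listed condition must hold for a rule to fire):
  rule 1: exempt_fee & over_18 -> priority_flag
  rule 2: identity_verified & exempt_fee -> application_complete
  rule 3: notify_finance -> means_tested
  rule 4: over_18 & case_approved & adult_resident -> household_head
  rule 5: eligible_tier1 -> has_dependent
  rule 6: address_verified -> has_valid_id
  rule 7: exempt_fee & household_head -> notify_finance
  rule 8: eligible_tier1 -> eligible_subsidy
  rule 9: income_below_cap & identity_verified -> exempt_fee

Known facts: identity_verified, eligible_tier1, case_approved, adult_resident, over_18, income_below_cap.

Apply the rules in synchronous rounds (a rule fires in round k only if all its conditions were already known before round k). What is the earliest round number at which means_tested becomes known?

[1] rule 4 [over_18 & case_approved & adult_resident -> household_head]; rule 5 [eligible_tier1 -> has_dependent]; rule 8 [eligible_tier1 -> eligible_subsidy]; rule 9 [income_below_cap & identity_verified -> exempt_fee]. ⇒ new: household_head, has_dependent, eligible_subsidy, exempt_fee.
[2] rule 1 [exempt_fee & over_18 -> priority_flag]; rule 2 [identity_verified & exempt_fee -> application_complete]; rule 7 [exempt_fee & household_head -> notify_finance]. ⇒ new: priority_flag, application_complete, notify_finance.
[3] rule 3 [notify_finance -> means_tested]. ⇒ new: means_tested.
means_tested first appears in round 3.

3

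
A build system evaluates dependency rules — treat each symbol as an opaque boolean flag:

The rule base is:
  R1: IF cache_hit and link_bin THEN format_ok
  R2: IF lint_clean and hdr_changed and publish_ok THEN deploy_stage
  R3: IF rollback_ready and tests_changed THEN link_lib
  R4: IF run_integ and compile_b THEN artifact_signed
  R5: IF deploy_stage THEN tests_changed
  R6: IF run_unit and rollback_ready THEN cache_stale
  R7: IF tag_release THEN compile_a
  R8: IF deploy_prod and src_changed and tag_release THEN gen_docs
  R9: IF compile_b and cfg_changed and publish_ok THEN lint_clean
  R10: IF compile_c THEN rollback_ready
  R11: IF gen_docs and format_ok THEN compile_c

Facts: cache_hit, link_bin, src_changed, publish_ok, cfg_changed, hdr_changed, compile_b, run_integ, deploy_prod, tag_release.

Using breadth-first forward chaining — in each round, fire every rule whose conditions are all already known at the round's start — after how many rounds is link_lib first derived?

4

Round 1 — R1, R4, R7, R8, R9, derive format_ok, artifact_signed, compile_a, gen_docs, lint_clean.
Round 2 — R2, R11, derive deploy_stage, compile_c.
Round 3 — R5, R10, derive tests_changed, rollback_ready.
Round 4 — R3, derive link_lib.
link_lib first appears in round 4.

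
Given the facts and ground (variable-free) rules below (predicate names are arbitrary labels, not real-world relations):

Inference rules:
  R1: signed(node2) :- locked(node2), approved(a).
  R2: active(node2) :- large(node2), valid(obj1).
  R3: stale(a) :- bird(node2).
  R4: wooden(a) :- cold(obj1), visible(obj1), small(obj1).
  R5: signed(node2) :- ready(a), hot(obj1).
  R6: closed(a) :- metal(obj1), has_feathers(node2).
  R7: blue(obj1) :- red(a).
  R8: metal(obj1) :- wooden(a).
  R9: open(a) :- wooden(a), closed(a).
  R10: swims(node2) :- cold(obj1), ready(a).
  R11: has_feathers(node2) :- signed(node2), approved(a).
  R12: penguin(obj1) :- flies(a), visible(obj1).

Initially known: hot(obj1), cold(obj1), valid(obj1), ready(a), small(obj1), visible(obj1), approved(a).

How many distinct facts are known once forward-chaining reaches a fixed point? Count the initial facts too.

Round 1: R4 [wooden(a) :- cold(obj1), visible(obj1), small(obj1).]; R5 [signed(node2) :- ready(a), hot(obj1).]; R10 [swims(node2) :- cold(obj1), ready(a).]. New: wooden(a), signed(node2), swims(node2).
Round 2: R8 [metal(obj1) :- wooden(a).]; R11 [has_feathers(node2) :- signed(node2), approved(a).]. New: metal(obj1), has_feathers(node2).
Round 3: R6 [closed(a) :- metal(obj1), has_feathers(node2).]. New: closed(a).
Round 4: R9 [open(a) :- wooden(a), closed(a).]. New: open(a).
Closure: {approved(a), closed(a), cold(obj1), has_feathers(node2), hot(obj1), metal(obj1), open(a), ready(a), signed(node2), small(obj1), swims(node2), valid(obj1), visible(obj1), wooden(a)} — 14 facts.

14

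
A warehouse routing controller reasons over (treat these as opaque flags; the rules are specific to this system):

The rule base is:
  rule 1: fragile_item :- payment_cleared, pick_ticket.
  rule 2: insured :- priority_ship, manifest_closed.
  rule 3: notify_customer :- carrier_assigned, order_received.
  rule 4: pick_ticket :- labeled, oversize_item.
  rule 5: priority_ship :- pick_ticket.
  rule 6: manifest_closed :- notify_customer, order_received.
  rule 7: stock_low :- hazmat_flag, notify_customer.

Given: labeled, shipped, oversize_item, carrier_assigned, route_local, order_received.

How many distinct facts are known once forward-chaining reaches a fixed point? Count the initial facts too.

11

[1] rule 3 [notify_customer :- carrier_assigned, order_received.]; rule 4 [pick_ticket :- labeled, oversize_item.]. ⇒ new: notify_customer, pick_ticket.
[2] rule 5 [priority_ship :- pick_ticket.]; rule 6 [manifest_closed :- notify_customer, order_received.]. ⇒ new: priority_ship, manifest_closed.
[3] rule 2 [insured :- priority_ship, manifest_closed.]. ⇒ new: insured.
Closure: {carrier_assigned, insured, labeled, manifest_closed, notify_customer, order_received, oversize_item, pick_ticket, priority_ship, route_local, shipped} — 11 facts.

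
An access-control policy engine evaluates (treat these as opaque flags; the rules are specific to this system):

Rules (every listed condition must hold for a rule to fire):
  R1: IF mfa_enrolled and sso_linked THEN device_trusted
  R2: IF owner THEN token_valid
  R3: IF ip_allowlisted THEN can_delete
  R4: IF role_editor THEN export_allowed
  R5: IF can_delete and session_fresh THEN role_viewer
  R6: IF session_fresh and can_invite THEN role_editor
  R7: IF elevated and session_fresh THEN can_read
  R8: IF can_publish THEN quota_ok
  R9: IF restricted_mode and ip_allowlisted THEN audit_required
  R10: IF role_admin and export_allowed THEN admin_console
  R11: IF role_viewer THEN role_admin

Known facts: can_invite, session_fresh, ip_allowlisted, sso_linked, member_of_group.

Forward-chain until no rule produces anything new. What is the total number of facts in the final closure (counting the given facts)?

[1] R3 [IF ip_allowlisted THEN can_delete]; R6 [IF session_fresh and can_invite THEN role_editor]. ⇒ new: can_delete, role_editor.
[2] R4 [IF role_editor THEN export_allowed]; R5 [IF can_delete and session_fresh THEN role_viewer]. ⇒ new: export_allowed, role_viewer.
[3] R11 [IF role_viewer THEN role_admin]. ⇒ new: role_admin.
[4] R10 [IF role_admin and export_allowed THEN admin_console]. ⇒ new: admin_console.
Closure: {admin_console, can_delete, can_invite, export_allowed, ip_allowlisted, member_of_group, role_admin, role_editor, role_viewer, session_fresh, sso_linked} — 11 facts.

11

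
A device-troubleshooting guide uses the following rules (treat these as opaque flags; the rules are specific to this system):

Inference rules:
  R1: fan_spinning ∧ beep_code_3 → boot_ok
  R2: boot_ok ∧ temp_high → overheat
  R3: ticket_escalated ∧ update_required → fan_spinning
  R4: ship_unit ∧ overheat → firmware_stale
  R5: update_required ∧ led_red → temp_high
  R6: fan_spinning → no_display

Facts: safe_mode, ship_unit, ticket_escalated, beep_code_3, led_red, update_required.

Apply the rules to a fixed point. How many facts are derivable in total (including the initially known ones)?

Round 1 fires R3, R5, giving fan_spinning, temp_high.
Round 2 fires R1, R6, giving boot_ok, no_display.
Round 3 fires R2, giving overheat.
Round 4 fires R4, giving firmware_stale.
Closure: {beep_code_3, boot_ok, fan_spinning, firmware_stale, led_red, no_display, overheat, safe_mode, ship_unit, temp_high, ticket_escalated, update_required} — 12 facts.

12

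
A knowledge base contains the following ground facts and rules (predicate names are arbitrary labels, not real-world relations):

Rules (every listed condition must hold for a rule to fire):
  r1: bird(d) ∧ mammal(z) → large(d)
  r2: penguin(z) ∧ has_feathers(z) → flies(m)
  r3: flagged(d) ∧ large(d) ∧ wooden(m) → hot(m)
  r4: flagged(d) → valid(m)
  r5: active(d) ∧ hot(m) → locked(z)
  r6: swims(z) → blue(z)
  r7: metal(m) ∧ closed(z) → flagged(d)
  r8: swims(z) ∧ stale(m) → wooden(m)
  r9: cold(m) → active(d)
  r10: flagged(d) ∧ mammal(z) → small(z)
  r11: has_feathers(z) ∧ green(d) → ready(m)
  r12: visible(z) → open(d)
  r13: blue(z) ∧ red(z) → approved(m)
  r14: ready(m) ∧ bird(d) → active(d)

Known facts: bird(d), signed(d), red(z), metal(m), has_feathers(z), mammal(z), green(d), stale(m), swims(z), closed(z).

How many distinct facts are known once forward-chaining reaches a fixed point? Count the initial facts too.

[1] r1 [bird(d) ∧ mammal(z) → large(d)]; r6 [swims(z) → blue(z)]; r7 [metal(m) ∧ closed(z) → flagged(d)]; r8 [swims(z) ∧ stale(m) → wooden(m)]; r11 [has_feathers(z) ∧ green(d) → ready(m)]. ⇒ new: large(d), blue(z), flagged(d), wooden(m), ready(m).
[2] r3 [flagged(d) ∧ large(d) ∧ wooden(m) → hot(m)]; r4 [flagged(d) → valid(m)]; r10 [flagged(d) ∧ mammal(z) → small(z)]; r13 [blue(z) ∧ red(z) → approved(m)]; r14 [ready(m) ∧ bird(d) → active(d)]. ⇒ new: hot(m), valid(m), small(z), approved(m), active(d).
[3] r5 [active(d) ∧ hot(m) → locked(z)]. ⇒ new: locked(z).
Closure: {active(d), approved(m), bird(d), blue(z), closed(z), flagged(d), green(d), has_feathers(z), hot(m), large(d), locked(z), mammal(z), metal(m), ready(m), red(z), signed(d), small(z), stale(m), swims(z), valid(m), wooden(m)} — 21 facts.

21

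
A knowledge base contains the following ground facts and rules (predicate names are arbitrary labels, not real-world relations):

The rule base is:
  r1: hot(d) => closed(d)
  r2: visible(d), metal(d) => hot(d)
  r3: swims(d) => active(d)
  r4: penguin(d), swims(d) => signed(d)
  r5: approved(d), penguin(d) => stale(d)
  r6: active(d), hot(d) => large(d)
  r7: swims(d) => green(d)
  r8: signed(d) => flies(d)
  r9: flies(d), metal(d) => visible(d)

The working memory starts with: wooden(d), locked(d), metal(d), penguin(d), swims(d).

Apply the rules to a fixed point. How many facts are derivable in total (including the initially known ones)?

Round 1 fires r3, r4, r7, giving active(d), signed(d), green(d).
Round 2 fires r8, giving flies(d).
Round 3 fires r9, giving visible(d).
Round 4 fires r2, giving hot(d).
Round 5 fires r1, r6, giving closed(d), large(d).
Closure: {active(d), closed(d), flies(d), green(d), hot(d), large(d), locked(d), metal(d), penguin(d), signed(d), swims(d), visible(d), wooden(d)} — 13 facts.

13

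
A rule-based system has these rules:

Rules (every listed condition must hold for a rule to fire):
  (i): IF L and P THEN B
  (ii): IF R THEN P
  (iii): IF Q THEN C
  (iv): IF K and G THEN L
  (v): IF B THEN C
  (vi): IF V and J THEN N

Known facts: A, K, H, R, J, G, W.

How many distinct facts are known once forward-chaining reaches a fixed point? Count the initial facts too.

11

Round 1 — (ii), (iv), derive P, L.
Round 2 — (i), derive B.
Round 3 — (v), derive C.
Closure: {A, B, C, G, H, J, K, L, P, R, W} — 11 facts.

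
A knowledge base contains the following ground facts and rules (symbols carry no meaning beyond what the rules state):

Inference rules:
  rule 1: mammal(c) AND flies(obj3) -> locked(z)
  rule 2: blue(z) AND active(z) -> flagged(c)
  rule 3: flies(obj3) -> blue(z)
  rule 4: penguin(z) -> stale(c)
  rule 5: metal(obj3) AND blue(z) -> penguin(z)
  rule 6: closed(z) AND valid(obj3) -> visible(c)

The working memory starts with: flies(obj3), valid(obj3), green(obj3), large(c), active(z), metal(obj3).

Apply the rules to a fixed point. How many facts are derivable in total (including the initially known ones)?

10

Round 1 fires rule 3, giving blue(z).
Round 2 fires rule 2, rule 5, giving flagged(c), penguin(z).
Round 3 fires rule 4, giving stale(c).
Closure: {active(z), blue(z), flagged(c), flies(obj3), green(obj3), large(c), metal(obj3), penguin(z), stale(c), valid(obj3)} — 10 facts.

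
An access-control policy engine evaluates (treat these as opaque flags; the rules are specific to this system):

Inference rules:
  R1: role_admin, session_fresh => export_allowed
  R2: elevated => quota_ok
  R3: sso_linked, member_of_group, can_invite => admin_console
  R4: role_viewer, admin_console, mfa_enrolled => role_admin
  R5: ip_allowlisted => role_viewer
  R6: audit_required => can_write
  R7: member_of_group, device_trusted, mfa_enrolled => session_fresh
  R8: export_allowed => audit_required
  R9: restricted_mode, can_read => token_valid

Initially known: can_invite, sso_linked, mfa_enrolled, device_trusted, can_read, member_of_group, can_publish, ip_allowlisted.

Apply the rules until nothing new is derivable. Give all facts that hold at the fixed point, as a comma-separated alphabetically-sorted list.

admin_console, audit_required, can_invite, can_publish, can_read, can_write, device_trusted, export_allowed, ip_allowlisted, member_of_group, mfa_enrolled, role_admin, role_viewer, session_fresh, sso_linked

[1] R3 [sso_linked, member_of_group, can_invite => admin_console]; R5 [ip_allowlisted => role_viewer]; R7 [member_of_group, device_trusted, mfa_enrolled => session_fresh]. ⇒ new: admin_console, role_viewer, session_fresh.
[2] R4 [role_viewer, admin_console, mfa_enrolled => role_admin]. ⇒ new: role_admin.
[3] R1 [role_admin, session_fresh => export_allowed]. ⇒ new: export_allowed.
[4] R8 [export_allowed => audit_required]. ⇒ new: audit_required.
[5] R6 [audit_required => can_write]. ⇒ new: can_write.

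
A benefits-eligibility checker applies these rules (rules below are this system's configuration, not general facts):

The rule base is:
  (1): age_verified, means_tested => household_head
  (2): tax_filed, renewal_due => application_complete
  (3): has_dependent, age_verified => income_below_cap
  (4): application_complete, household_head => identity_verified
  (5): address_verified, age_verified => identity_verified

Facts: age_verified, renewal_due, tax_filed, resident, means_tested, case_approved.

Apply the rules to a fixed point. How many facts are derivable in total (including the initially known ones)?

Round 1 — (1), (2), derive household_head, application_complete.
Round 2 — (4), derive identity_verified.
Closure: {age_verified, application_complete, case_approved, household_head, identity_verified, means_tested, renewal_due, resident, tax_filed} — 9 facts.

9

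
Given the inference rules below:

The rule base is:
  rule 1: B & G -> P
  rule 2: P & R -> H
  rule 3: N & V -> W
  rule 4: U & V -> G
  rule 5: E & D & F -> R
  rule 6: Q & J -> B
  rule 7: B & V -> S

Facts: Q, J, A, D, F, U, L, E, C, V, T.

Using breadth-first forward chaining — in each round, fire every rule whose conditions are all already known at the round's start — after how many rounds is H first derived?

3

Round 1: rule 4 [U & V -> G]; rule 5 [E & D & F -> R]; rule 6 [Q & J -> B]. Adds G, R, B.
Round 2: rule 1 [B & G -> P]; rule 7 [B & V -> S]. Adds P, S.
Round 3: rule 2 [P & R -> H]. Adds H.
H first appears in round 3.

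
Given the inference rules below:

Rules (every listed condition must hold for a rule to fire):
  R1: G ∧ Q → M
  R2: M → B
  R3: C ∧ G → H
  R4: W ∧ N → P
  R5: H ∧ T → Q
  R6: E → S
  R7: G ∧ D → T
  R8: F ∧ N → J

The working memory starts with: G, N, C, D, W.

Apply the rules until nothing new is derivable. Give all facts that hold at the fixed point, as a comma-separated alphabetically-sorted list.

[1] R3 [C ∧ G → H]; R4 [W ∧ N → P]; R7 [G ∧ D → T]. ⇒ new: H, P, T.
[2] R5 [H ∧ T → Q]. ⇒ new: Q.
[3] R1 [G ∧ Q → M]. ⇒ new: M.
[4] R2 [M → B]. ⇒ new: B.

B, C, D, G, H, M, N, P, Q, T, W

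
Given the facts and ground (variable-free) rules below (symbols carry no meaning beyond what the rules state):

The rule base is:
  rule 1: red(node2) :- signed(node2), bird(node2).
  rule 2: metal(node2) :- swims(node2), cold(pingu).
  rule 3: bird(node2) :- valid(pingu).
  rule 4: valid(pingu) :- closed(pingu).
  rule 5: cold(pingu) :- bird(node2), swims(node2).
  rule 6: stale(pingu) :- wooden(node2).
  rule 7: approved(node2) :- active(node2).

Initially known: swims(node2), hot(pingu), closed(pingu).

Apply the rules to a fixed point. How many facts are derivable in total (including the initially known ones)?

Round 1 — rule 4, derive valid(pingu).
Round 2 — rule 3, derive bird(node2).
Round 3 — rule 5, derive cold(pingu).
Round 4 — rule 2, derive metal(node2).
Closure: {bird(node2), closed(pingu), cold(pingu), hot(pingu), metal(node2), swims(node2), valid(pingu)} — 7 facts.

7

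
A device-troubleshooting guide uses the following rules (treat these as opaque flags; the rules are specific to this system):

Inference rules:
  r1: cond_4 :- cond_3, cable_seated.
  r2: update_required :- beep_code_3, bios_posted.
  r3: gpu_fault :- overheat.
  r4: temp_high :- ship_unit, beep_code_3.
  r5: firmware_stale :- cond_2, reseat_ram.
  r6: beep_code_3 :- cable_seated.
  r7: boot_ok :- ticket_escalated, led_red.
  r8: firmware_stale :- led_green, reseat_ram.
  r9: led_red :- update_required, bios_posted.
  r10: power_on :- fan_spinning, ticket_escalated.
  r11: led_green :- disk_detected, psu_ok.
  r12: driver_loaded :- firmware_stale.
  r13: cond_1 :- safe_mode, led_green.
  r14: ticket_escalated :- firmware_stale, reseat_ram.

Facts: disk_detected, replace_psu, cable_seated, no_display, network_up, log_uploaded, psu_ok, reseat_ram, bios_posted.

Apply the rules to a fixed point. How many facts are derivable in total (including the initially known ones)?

17

Round 1 — r6, r11, derive beep_code_3, led_green.
Round 2 — r2, r8, derive update_required, firmware_stale.
Round 3 — r9, r12, r14, derive led_red, driver_loaded, ticket_escalated.
Round 4 — r7, derive boot_ok.
Closure: {beep_code_3, bios_posted, boot_ok, cable_seated, disk_detected, driver_loaded, firmware_stale, led_green, led_red, log_uploaded, network_up, no_display, psu_ok, replace_psu, reseat_ram, ticket_escalated, update_required} — 17 facts.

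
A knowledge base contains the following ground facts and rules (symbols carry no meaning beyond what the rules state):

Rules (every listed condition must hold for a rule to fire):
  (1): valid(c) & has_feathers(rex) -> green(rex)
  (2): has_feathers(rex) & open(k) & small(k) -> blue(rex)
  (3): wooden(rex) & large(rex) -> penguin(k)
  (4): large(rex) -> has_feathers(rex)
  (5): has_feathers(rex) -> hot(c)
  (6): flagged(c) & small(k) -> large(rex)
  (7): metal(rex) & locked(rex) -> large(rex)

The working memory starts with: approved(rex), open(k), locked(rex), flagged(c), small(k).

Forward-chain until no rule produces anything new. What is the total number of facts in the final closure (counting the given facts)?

Round 1: (6) [flagged(c) & small(k) -> large(rex)]. Adds large(rex).
Round 2: (4) [large(rex) -> has_feathers(rex)]. Adds has_feathers(rex).
Round 3: (2) [has_feathers(rex) & open(k) & small(k) -> blue(rex)]; (5) [has_feathers(rex) -> hot(c)]. Adds blue(rex), hot(c).
Closure: {approved(rex), blue(rex), flagged(c), has_feathers(rex), hot(c), large(rex), locked(rex), open(k), small(k)} — 9 facts.

9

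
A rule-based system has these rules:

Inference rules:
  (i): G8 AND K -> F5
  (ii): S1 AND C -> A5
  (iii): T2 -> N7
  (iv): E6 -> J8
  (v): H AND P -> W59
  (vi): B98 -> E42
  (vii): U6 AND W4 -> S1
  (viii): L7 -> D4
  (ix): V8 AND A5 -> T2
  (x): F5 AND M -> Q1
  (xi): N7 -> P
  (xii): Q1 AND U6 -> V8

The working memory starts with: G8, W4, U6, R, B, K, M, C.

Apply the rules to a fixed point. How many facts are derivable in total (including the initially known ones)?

Round 1 fires (i), (vii), giving F5, S1.
Round 2 fires (ii), (x), giving A5, Q1.
Round 3 fires (xii), giving V8.
Round 4 fires (ix), giving T2.
Round 5 fires (iii), giving N7.
Round 6 fires (xi), giving P.
Closure: {A5, B, C, F5, G8, K, M, N7, P, Q1, R, S1, T2, U6, V8, W4} — 16 facts.

16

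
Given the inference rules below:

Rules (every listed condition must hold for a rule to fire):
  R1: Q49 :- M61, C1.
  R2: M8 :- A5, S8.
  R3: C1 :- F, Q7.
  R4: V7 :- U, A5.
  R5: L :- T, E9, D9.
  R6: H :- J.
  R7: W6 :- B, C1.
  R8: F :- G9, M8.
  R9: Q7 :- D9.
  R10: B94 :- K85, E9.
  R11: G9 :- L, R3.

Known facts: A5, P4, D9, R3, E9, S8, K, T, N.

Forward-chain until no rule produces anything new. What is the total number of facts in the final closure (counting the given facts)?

Round 1: R2 [M8 :- A5, S8.]; R5 [L :- T, E9, D9.]; R9 [Q7 :- D9.]. New: M8, L, Q7.
Round 2: R11 [G9 :- L, R3.]. New: G9.
Round 3: R8 [F :- G9, M8.]. New: F.
Round 4: R3 [C1 :- F, Q7.]. New: C1.
Closure: {A5, C1, D9, E9, F, G9, K, L, M8, N, P4, Q7, R3, S8, T} — 15 facts.

15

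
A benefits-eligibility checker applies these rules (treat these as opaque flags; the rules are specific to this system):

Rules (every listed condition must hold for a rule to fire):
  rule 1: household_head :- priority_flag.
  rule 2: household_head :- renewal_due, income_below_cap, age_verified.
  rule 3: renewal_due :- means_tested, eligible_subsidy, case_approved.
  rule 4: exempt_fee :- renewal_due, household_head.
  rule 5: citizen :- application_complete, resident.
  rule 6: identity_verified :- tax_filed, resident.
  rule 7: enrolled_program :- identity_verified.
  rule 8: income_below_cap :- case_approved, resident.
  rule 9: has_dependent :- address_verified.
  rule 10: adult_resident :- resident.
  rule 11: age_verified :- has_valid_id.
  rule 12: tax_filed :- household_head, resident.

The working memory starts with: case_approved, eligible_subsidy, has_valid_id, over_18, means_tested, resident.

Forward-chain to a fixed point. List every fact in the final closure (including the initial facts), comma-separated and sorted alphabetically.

Round 1: rule 3 [renewal_due :- means_tested, eligible_subsidy, case_approved.]; rule 8 [income_below_cap :- case_approved, resident.]; rule 10 [adult_resident :- resident.]; rule 11 [age_verified :- has_valid_id.]. Adds renewal_due, income_below_cap, adult_resident, age_verified.
Round 2: rule 2 [household_head :- renewal_due, income_below_cap, age_verified.]. Adds household_head.
Round 3: rule 4 [exempt_fee :- renewal_due, household_head.]; rule 12 [tax_filed :- household_head, resident.]. Adds exempt_fee, tax_filed.
Round 4: rule 6 [identity_verified :- tax_filed, resident.]. Adds identity_verified.
Round 5: rule 7 [enrolled_program :- identity_verified.]. Adds enrolled_program.

adult_resident, age_verified, case_approved, eligible_subsidy, enrolled_program, exempt_fee, has_valid_id, household_head, identity_verified, income_below_cap, means_tested, over_18, renewal_due, resident, tax_filed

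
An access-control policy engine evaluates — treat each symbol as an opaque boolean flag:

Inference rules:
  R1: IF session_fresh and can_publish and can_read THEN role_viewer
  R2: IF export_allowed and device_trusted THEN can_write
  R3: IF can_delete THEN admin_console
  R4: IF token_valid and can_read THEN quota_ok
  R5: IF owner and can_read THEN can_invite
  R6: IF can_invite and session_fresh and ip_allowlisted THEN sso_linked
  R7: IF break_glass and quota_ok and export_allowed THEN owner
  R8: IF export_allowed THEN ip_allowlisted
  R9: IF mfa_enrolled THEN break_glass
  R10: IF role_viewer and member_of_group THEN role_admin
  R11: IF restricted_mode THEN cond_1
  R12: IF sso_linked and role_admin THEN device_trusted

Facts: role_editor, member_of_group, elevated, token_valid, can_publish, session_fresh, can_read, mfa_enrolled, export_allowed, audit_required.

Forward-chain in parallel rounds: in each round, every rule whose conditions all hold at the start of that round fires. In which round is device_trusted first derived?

Round 1: R1 [IF session_fresh and can_publish and can_read THEN role_viewer]; R4 [IF token_valid and can_read THEN quota_ok]; R8 [IF export_allowed THEN ip_allowlisted]; R9 [IF mfa_enrolled THEN break_glass]. New: role_viewer, quota_ok, ip_allowlisted, break_glass.
Round 2: R7 [IF break_glass and quota_ok and export_allowed THEN owner]; R10 [IF role_viewer and member_of_group THEN role_admin]. New: owner, role_admin.
Round 3: R5 [IF owner and can_read THEN can_invite]. New: can_invite.
Round 4: R6 [IF can_invite and session_fresh and ip_allowlisted THEN sso_linked]. New: sso_linked.
Round 5: R12 [IF sso_linked and role_admin THEN device_trusted]. New: device_trusted.
device_trusted first appears in round 5.

5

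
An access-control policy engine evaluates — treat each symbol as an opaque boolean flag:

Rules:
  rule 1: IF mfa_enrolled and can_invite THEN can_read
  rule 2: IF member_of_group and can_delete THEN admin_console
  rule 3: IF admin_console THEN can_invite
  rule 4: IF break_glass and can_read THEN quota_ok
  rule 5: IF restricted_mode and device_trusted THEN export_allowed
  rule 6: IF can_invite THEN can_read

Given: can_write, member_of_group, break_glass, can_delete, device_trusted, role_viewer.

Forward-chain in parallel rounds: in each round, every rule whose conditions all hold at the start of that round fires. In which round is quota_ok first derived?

4

Round 1 fires rule 2, giving admin_console.
Round 2 fires rule 3, giving can_invite.
Round 3 fires rule 6, giving can_read.
Round 4 fires rule 4, giving quota_ok.
quota_ok first appears in round 4.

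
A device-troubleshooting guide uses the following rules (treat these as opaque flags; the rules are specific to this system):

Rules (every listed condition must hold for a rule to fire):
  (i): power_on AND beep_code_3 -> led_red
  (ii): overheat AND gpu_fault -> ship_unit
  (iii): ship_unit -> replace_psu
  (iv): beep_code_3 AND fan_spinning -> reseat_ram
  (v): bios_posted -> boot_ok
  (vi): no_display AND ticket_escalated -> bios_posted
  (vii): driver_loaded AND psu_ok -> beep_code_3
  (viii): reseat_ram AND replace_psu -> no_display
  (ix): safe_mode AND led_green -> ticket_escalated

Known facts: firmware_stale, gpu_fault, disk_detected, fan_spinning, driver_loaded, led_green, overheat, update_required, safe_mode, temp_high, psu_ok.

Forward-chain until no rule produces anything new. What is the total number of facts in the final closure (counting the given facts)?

19

Round 1: (ii) [overheat AND gpu_fault -> ship_unit]; (vii) [driver_loaded AND psu_ok -> beep_code_3]; (ix) [safe_mode AND led_green -> ticket_escalated]. Adds ship_unit, beep_code_3, ticket_escalated.
Round 2: (iii) [ship_unit -> replace_psu]; (iv) [beep_code_3 AND fan_spinning -> reseat_ram]. Adds replace_psu, reseat_ram.
Round 3: (viii) [reseat_ram AND replace_psu -> no_display]. Adds no_display.
Round 4: (vi) [no_display AND ticket_escalated -> bios_posted]. Adds bios_posted.
Round 5: (v) [bios_posted -> boot_ok]. Adds boot_ok.
Closure: {beep_code_3, bios_posted, boot_ok, disk_detected, driver_loaded, fan_spinning, firmware_stale, gpu_fault, led_green, no_display, overheat, psu_ok, replace_psu, reseat_ram, safe_mode, ship_unit, temp_high, ticket_escalated, update_required} — 19 facts.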